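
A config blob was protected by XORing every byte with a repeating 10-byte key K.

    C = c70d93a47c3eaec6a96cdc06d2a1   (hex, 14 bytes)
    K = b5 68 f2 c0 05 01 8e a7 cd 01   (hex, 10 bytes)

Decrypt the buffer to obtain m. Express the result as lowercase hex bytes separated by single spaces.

72 65 61 64 79 3f 20 61 64 6d 69 6e 20 61

The 10-byte key repeats, so the effective keystream is b5 68 f2 c0 05 01 8e a7 cd 01 b5 68 f2 c0.
byte 0: 199 ^ 181 = 114
byte 1:  13 ^ 104 = 101
byte 2: 147 ^ 242 =  97
byte 3: 164 ^ 192 = 100
byte 4: 124 ^   5 = 121
byte 5:  62 ^   1 =  63
byte 6: 174 ^ 142 =  32
byte 7: 198 ^ 167 =  97
byte 8: 169 ^ 205 = 100
byte 9: 108 ^   1 = 109
byte 10: 220 ^ 181 = 105
byte 11:   6 ^ 104 = 110
byte 12: 210 ^ 242 =  32
byte 13: 161 ^ 192 =  97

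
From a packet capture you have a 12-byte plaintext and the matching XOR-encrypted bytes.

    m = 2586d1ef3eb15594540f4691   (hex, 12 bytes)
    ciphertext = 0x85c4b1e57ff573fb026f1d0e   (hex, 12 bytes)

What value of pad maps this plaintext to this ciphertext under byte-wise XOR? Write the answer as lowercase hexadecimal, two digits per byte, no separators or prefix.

Since ciphertext = m ⊕ pad, XORing both sides with m gives pad = m ⊕ ciphertext.
byte 0:  37 xor 133 = 160
byte 1: 134 xor 196 =  66
byte 2: 209 xor 177 =  96
byte 3: 239 xor 229 =  10
byte 4:  62 xor 127 =  65
byte 5: 177 xor 245 =  68
byte 6:  85 xor 115 =  38
byte 7: 148 xor 251 = 111
byte 8:  84 xor   2 =  86
byte 9:  15 xor 111 =  96
byte 10:  70 xor  29 =  91
byte 11: 145 xor  14 = 159

a042600a4144266f56605b9f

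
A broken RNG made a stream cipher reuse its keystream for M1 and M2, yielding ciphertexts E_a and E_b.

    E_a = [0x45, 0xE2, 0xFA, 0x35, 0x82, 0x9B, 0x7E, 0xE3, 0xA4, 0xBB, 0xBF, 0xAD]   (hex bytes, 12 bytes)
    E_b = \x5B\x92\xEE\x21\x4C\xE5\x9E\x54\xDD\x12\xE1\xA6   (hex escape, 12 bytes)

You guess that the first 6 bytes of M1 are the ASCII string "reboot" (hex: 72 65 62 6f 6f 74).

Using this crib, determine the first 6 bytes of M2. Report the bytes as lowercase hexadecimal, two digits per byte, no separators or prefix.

First, E_a ⊕ E_b = (M1 ⊕ K) ⊕ (M2 ⊕ K) = M1 ⊕ M2, so the key drops out. Then M2 = (M1 ⊕ M2) ⊕ M1 over the first 6 bytes.
byte 0: (45 ⊕ 5b) ⊕ 72 = 1e ⊕ 72 = 6c
byte 1: (e2 ⊕ 92) ⊕ 65 = 70 ⊕ 65 = 15
byte 2: (fa ⊕ ee) ⊕ 62 = 14 ⊕ 62 = 76
byte 3: (35 ⊕ 21) ⊕ 6f = 14 ⊕ 6f = 7b
byte 4: (82 ⊕ 4c) ⊕ 6f = ce ⊕ 6f = a1
byte 5: (9b ⊕ e5) ⊕ 74 = 7e ⊕ 74 = 0a

6c15767ba10a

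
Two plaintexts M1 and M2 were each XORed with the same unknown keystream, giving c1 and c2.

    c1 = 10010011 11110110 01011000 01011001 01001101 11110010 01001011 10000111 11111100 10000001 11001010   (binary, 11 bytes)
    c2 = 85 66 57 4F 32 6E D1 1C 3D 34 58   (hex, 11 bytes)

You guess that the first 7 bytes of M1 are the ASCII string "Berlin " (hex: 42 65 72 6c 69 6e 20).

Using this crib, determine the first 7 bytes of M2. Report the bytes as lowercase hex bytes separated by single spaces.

54 f5 7d 7a 16 f2 ba

First, c1 ⊕ c2 = (M1 ⊕ K) ⊕ (M2 ⊕ K) = M1 ⊕ M2, so the key drops out. Then M2 = (M1 ⊕ M2) ⊕ M1 over the first 7 bytes.
byte 0: (93 ^ 85) ^ 42 = 16 ^ 42 = 54
byte 1: (f6 ^ 66) ^ 65 = 90 ^ 65 = f5
byte 2: (58 ^ 57) ^ 72 = 0f ^ 72 = 7d
byte 3: (59 ^ 4f) ^ 6c = 16 ^ 6c = 7a
byte 4: (4d ^ 32) ^ 69 = 7f ^ 69 = 16
byte 5: (f2 ^ 6e) ^ 6e = 9c ^ 6e = f2
byte 6: (4b ^ d1) ^ 20 = 9a ^ 20 = ba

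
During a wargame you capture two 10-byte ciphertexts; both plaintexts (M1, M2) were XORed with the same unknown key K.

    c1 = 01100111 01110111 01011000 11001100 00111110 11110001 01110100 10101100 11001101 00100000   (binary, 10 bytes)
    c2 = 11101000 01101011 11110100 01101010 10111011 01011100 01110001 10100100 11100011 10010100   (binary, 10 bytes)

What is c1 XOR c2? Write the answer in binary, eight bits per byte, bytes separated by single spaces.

c1 ⊕ c2 = (M1 ⊕ K) ⊕ (M2 ⊕ K) = M1 ⊕ M2 — the shared key cancels under XOR.
byte 0: 01100111 ^ 11101000 = 10001111
byte 1: 01110111 ^ 01101011 = 00011100
byte 2: 01011000 ^ 11110100 = 10101100
byte 3: 11001100 ^ 01101010 = 10100110
byte 4: 00111110 ^ 10111011 = 10000101
byte 5: 11110001 ^ 01011100 = 10101101
byte 6: 01110100 ^ 01110001 = 00000101
byte 7: 10101100 ^ 10100100 = 00001000
byte 8: 11001101 ^ 11100011 = 00101110
byte 9: 00100000 ^ 10010100 = 10110100

10001111 00011100 10101100 10100110 10000101 10101101 00000101 00001000 00101110 10110100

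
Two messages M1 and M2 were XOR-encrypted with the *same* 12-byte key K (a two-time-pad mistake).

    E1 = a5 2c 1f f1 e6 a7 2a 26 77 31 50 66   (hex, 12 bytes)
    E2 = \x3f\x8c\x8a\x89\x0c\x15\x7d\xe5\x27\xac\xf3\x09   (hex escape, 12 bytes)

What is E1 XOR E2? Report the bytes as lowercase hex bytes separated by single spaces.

9a a0 95 78 ea b2 57 c3 50 9d a3 6f

E1 ⊕ E2 = (M1 ⊕ K) ⊕ (M2 ⊕ K) = M1 ⊕ M2 — the shared key cancels under XOR.
byte 0: 10100101 XOR 00111111 = 10011010
byte 1: 00101100 XOR 10001100 = 10100000
byte 2: 00011111 XOR 10001010 = 10010101
byte 3: 11110001 XOR 10001001 = 01111000
byte 4: 11100110 XOR 00001100 = 11101010
byte 5: 10100111 XOR 00010101 = 10110010
byte 6: 00101010 XOR 01111101 = 01010111
byte 7: 00100110 XOR 11100101 = 11000011
byte 8: 01110111 XOR 00100111 = 01010000
byte 9: 00110001 XOR 10101100 = 10011101
byte 10: 01010000 XOR 11110011 = 10100011
byte 11: 01100110 XOR 00001001 = 01101111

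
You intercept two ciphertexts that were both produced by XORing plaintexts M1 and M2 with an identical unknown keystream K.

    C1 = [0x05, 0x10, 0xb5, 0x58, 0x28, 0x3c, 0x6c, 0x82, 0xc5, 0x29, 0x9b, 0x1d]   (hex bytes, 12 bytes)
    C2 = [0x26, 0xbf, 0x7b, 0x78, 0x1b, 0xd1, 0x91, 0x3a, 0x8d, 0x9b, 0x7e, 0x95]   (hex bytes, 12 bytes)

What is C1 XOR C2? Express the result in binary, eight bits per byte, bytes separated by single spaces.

C1 ⊕ C2 = (M1 ⊕ K) ⊕ (M2 ⊕ K) = M1 ⊕ M2 — the shared key cancels under XOR.
byte 0: 05 ⊕ 26 = 23
byte 1: 10 ⊕ bf = af
byte 2: b5 ⊕ 7b = ce
byte 3: 58 ⊕ 78 = 20
byte 4: 28 ⊕ 1b = 33
byte 5: 3c ⊕ d1 = ed
byte 6: 6c ⊕ 91 = fd
byte 7: 82 ⊕ 3a = b8
byte 8: c5 ⊕ 8d = 48
byte 9: 29 ⊕ 9b = b2
byte 10: 9b ⊕ 7e = e5
byte 11: 1d ⊕ 95 = 88

00100011 10101111 11001110 00100000 00110011 11101101 11111101 10111000 01001000 10110010 11100101 10001000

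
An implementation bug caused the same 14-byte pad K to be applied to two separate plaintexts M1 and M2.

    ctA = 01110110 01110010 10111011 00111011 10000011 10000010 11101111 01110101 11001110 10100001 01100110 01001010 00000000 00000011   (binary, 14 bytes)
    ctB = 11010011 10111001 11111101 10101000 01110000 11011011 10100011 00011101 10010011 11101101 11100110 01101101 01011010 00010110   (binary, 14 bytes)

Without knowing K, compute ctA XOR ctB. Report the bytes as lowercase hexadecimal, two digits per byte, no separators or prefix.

a5cb4693f3594c685d4c80275a15

ctA ⊕ ctB = (M1 ⊕ K) ⊕ (M2 ⊕ K) = M1 ⊕ M2 — the shared key cancels under XOR.
76 XOR d3 = a5
72 XOR b9 = cb
bb XOR fd = 46
3b XOR a8 = 93
83 XOR 70 = f3
82 XOR db = 59
ef XOR a3 = 4c
75 XOR 1d = 68
ce XOR 93 = 5d
a1 XOR ed = 4c
66 XOR e6 = 80
4a XOR 6d = 27
00 XOR 5a = 5a
03 XOR 16 = 15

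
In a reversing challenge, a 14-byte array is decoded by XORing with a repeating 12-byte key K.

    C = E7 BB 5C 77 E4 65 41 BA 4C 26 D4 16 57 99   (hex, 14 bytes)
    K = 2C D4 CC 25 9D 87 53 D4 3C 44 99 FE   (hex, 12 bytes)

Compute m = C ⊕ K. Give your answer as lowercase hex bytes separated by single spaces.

cb 6f 90 52 79 e2 12 6e 70 62 4d e8 7b 4d

The 12-byte key repeats, so the effective keystream is 2c d4 cc 25 9d 87 53 d4 3c 44 99 fe 2c d4.
byte 0: e7 xor 2c = cb
byte 1: bb xor d4 = 6f
byte 2: 5c xor cc = 90
byte 3: 77 xor 25 = 52
byte 4: e4 xor 9d = 79
byte 5: 65 xor 87 = e2
byte 6: 41 xor 53 = 12
byte 7: ba xor d4 = 6e
byte 8: 4c xor 3c = 70
byte 9: 26 xor 44 = 62
byte 10: d4 xor 99 = 4d
byte 11: 16 xor fe = e8
byte 12: 57 xor 2c = 7b
byte 13: 99 xor d4 = 4d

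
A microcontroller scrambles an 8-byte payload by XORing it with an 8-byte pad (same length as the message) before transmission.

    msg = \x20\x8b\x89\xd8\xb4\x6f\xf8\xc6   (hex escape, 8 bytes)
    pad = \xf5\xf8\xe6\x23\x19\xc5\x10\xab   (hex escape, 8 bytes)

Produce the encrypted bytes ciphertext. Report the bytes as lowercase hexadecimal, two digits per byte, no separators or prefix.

byte 0: 20 XOR f5 = d5
byte 1: 8b XOR f8 = 73
byte 2: 89 XOR e6 = 6f
byte 3: d8 XOR 23 = fb
byte 4: b4 XOR 19 = ad
byte 5: 6f XOR c5 = aa
byte 6: f8 XOR 10 = e8
byte 7: c6 XOR ab = 6d

d5736ffbadaae86d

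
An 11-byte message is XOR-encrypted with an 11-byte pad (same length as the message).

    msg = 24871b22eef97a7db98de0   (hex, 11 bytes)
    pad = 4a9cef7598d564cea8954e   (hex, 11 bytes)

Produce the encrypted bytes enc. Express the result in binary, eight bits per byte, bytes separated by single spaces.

01101110 00011011 11110100 01010111 01110110 00101100 00011110 10110011 00010001 00011000 10101110

24 ⊕ 4a = 6e
87 ⊕ 9c = 1b
1b ⊕ ef = f4
22 ⊕ 75 = 57
ee ⊕ 98 = 76
f9 ⊕ d5 = 2c
7a ⊕ 64 = 1e
7d ⊕ ce = b3
b9 ⊕ a8 = 11
8d ⊕ 95 = 18
e0 ⊕ 4e = ae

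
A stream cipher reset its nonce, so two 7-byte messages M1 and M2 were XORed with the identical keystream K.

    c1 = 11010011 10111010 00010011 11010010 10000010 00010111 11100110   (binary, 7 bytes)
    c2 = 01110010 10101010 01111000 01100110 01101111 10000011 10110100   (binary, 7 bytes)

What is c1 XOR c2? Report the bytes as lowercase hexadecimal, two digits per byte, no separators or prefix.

c1 ⊕ c2 = (M1 ⊕ K) ⊕ (M2 ⊕ K) = M1 ⊕ M2 — the shared key cancels under XOR.
byte 0: 11010011 ^ 01110010 = 10100001
byte 1: 10111010 ^ 10101010 = 00010000
byte 2: 00010011 ^ 01111000 = 01101011
byte 3: 11010010 ^ 01100110 = 10110100
byte 4: 10000010 ^ 01101111 = 11101101
byte 5: 00010111 ^ 10000011 = 10010100
byte 6: 11100110 ^ 10110100 = 01010010

a1106bb4ed9452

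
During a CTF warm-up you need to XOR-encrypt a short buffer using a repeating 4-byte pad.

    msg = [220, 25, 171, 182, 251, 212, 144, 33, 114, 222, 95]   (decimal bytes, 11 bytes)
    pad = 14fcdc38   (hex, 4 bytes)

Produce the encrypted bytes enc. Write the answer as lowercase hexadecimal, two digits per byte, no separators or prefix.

The 4-byte key repeats, so the effective keystream is 14 fc dc 38 14 fc dc 38 14 fc dc.
byte 0: 11011100 xor 00010100 = 11001000
byte 1: 00011001 xor 11111100 = 11100101
byte 2: 10101011 xor 11011100 = 01110111
byte 3: 10110110 xor 00111000 = 10001110
byte 4: 11111011 xor 00010100 = 11101111
byte 5: 11010100 xor 11111100 = 00101000
byte 6: 10010000 xor 11011100 = 01001100
byte 7: 00100001 xor 00111000 = 00011001
byte 8: 01110010 xor 00010100 = 01100110
byte 9: 11011110 xor 11111100 = 00100010
byte 10: 01011111 xor 11011100 = 10000011

c8e5778eef284c19662283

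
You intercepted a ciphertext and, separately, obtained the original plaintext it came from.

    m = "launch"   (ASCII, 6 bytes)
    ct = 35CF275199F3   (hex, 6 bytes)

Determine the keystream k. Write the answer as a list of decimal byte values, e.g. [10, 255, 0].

[89, 174, 82, 63, 250, 155]

Since ct = m ⊕ k, XORing both sides with m gives k = m ⊕ ct.
6c XOR 35 = 59
61 XOR cf = ae
75 XOR 27 = 52
6e XOR 51 = 3f
63 XOR 99 = fa
68 XOR f3 = 9b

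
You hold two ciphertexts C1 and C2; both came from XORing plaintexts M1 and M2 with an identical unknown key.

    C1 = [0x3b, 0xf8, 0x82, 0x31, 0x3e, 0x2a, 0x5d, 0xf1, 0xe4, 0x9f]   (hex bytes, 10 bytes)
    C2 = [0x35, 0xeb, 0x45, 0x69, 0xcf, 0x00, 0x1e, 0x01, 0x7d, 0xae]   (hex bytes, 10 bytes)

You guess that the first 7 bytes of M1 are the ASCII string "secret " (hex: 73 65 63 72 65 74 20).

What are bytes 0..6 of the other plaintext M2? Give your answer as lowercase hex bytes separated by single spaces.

7d 76 a4 2a 94 5e 63

First, C1 ⊕ C2 = (M1 ⊕ K) ⊕ (M2 ⊕ K) = M1 ⊕ M2, so the key drops out. Then M2 = (M1 ⊕ M2) ⊕ M1 over the first 7 bytes.
byte 0: (3b XOR 35) XOR 73 = 0e XOR 73 = 7d
byte 1: (f8 XOR eb) XOR 65 = 13 XOR 65 = 76
byte 2: (82 XOR 45) XOR 63 = c7 XOR 63 = a4
byte 3: (31 XOR 69) XOR 72 = 58 XOR 72 = 2a
byte 4: (3e XOR cf) XOR 65 = f1 XOR 65 = 94
byte 5: (2a XOR 00) XOR 74 = 2a XOR 74 = 5e
byte 6: (5d XOR 1e) XOR 20 = 43 XOR 20 = 63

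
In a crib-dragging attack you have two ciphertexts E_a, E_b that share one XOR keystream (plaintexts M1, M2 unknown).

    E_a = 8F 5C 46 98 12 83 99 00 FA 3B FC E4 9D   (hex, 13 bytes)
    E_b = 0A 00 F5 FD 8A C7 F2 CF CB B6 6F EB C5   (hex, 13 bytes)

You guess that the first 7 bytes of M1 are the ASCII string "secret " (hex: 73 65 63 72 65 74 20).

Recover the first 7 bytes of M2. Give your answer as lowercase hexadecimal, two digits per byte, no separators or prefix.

First, E_a ⊕ E_b = (M1 ⊕ K) ⊕ (M2 ⊕ K) = M1 ⊕ M2, so the key drops out. Then M2 = (M1 ⊕ M2) ⊕ M1 over the first 7 bytes.
byte 0: (8f XOR 0a) XOR 73 = 85 XOR 73 = f6
byte 1: (5c XOR 00) XOR 65 = 5c XOR 65 = 39
byte 2: (46 XOR f5) XOR 63 = b3 XOR 63 = d0
byte 3: (98 XOR fd) XOR 72 = 65 XOR 72 = 17
byte 4: (12 XOR 8a) XOR 65 = 98 XOR 65 = fd
byte 5: (83 XOR c7) XOR 74 = 44 XOR 74 = 30
byte 6: (99 XOR f2) XOR 20 = 6b XOR 20 = 4b

f639d017fd304b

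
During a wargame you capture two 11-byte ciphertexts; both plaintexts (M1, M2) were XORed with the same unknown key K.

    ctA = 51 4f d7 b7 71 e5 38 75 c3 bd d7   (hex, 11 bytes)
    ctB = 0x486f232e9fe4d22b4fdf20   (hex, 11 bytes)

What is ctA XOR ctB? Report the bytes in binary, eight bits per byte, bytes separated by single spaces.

00011001 00100000 11110100 10011001 11101110 00000001 11101010 01011110 10001100 01100010 11110111

ctA ⊕ ctB = (M1 ⊕ K) ⊕ (M2 ⊕ K) = M1 ⊕ M2 — the shared key cancels under XOR.
01010001 ^ 01001000 = 00011001
01001111 ^ 01101111 = 00100000
11010111 ^ 00100011 = 11110100
10110111 ^ 00101110 = 10011001
01110001 ^ 10011111 = 11101110
11100101 ^ 11100100 = 00000001
00111000 ^ 11010010 = 11101010
01110101 ^ 00101011 = 01011110
11000011 ^ 01001111 = 10001100
10111101 ^ 11011111 = 01100010
11010111 ^ 00100000 = 11110111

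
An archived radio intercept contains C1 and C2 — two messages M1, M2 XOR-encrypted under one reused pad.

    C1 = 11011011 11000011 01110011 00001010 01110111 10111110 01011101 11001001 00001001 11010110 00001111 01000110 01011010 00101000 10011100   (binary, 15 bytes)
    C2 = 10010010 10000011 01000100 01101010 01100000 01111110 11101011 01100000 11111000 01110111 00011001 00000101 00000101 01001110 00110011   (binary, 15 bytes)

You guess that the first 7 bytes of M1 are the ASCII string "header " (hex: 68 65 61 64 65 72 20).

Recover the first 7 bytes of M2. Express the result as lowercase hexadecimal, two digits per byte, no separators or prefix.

First, C1 ⊕ C2 = (M1 ⊕ K) ⊕ (M2 ⊕ K) = M1 ⊕ M2, so the key drops out. Then M2 = (M1 ⊕ M2) ⊕ M1 over the first 7 bytes.
byte 0: (db ⊕ 92) ⊕ 68 = 49 ⊕ 68 = 21
byte 1: (c3 ⊕ 83) ⊕ 65 = 40 ⊕ 65 = 25
byte 2: (73 ⊕ 44) ⊕ 61 = 37 ⊕ 61 = 56
byte 3: (0a ⊕ 6a) ⊕ 64 = 60 ⊕ 64 = 04
byte 4: (77 ⊕ 60) ⊕ 65 = 17 ⊕ 65 = 72
byte 5: (be ⊕ 7e) ⊕ 72 = c0 ⊕ 72 = b2
byte 6: (5d ⊕ eb) ⊕ 20 = b6 ⊕ 20 = 96

2125560472b296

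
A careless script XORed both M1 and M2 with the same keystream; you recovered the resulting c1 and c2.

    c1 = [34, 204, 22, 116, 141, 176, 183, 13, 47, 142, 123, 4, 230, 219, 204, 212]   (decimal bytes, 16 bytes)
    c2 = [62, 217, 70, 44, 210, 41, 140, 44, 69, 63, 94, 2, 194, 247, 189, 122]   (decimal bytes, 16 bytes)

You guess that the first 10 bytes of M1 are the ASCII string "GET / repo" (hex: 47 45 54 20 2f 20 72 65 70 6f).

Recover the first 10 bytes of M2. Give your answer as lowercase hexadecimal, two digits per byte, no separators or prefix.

5b50047870b949441ade

First, c1 ⊕ c2 = (M1 ⊕ K) ⊕ (M2 ⊕ K) = M1 ⊕ M2, so the key drops out. Then M2 = (M1 ⊕ M2) ⊕ M1 over the first 10 bytes.
byte 0: (22 ^ 3e) ^ 47 = 1c ^ 47 = 5b
byte 1: (cc ^ d9) ^ 45 = 15 ^ 45 = 50
byte 2: (16 ^ 46) ^ 54 = 50 ^ 54 = 04
byte 3: (74 ^ 2c) ^ 20 = 58 ^ 20 = 78
byte 4: (8d ^ d2) ^ 2f = 5f ^ 2f = 70
byte 5: (b0 ^ 29) ^ 20 = 99 ^ 20 = b9
byte 6: (b7 ^ 8c) ^ 72 = 3b ^ 72 = 49
byte 7: (0d ^ 2c) ^ 65 = 21 ^ 65 = 44
byte 8: (2f ^ 45) ^ 70 = 6a ^ 70 = 1a
byte 9: (8e ^ 3f) ^ 6f = b1 ^ 6f = de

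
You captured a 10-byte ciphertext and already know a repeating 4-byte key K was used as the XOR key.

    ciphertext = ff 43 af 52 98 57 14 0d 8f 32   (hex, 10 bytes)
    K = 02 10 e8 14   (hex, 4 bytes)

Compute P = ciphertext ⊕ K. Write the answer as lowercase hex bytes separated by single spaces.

fd 53 47 46 9a 47 fc 19 8d 22

The 4-byte key repeats, so the effective keystream is 02 10 e8 14 02 10 e8 14 02 10.
byte 0: ff ⊕ 02 = fd
byte 1: 43 ⊕ 10 = 53
byte 2: af ⊕ e8 = 47
byte 3: 52 ⊕ 14 = 46
byte 4: 98 ⊕ 02 = 9a
byte 5: 57 ⊕ 10 = 47
byte 6: 14 ⊕ e8 = fc
byte 7: 0d ⊕ 14 = 19
byte 8: 8f ⊕ 02 = 8d
byte 9: 32 ⊕ 10 = 22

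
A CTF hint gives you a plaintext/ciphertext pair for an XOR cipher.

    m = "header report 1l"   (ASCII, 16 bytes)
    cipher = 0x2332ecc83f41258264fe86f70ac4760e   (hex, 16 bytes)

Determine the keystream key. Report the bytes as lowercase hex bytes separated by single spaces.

Since cipher = m ⊕ key, XORing both sides with m gives key = m ⊕ cipher.
01101000 ⊕ 00100011 = 01001011
01100101 ⊕ 00110010 = 01010111
01100001 ⊕ 11101100 = 10001101
01100100 ⊕ 11001000 = 10101100
01100101 ⊕ 00111111 = 01011010
01110010 ⊕ 01000001 = 00110011
00100000 ⊕ 00100101 = 00000101
01110010 ⊕ 10000010 = 11110000
01100101 ⊕ 01100100 = 00000001
01110000 ⊕ 11111110 = 10001110
01101111 ⊕ 10000110 = 11101001
01110010 ⊕ 11110111 = 10000101
01110100 ⊕ 00001010 = 01111110
00100000 ⊕ 11000100 = 11100100
00110001 ⊕ 01110110 = 01000111
01101100 ⊕ 00001110 = 01100010

4b 57 8d ac 5a 33 05 f0 01 8e e9 85 7e e4 47 62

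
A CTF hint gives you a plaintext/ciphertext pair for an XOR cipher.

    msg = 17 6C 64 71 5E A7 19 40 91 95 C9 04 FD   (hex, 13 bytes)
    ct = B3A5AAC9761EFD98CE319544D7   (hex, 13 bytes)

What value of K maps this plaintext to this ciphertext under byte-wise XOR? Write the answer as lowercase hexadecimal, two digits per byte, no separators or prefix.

Since ct = msg ⊕ K, XORing both sides with msg gives K = msg ⊕ ct.
 23 xor 179 = 164
108 xor 165 = 201
100 xor 170 = 206
113 xor 201 = 184
 94 xor 118 =  40
167 xor  30 = 185
 25 xor 253 = 228
 64 xor 152 = 216
145 xor 206 =  95
149 xor  49 = 164
201 xor 149 =  92
  4 xor  68 =  64
253 xor 215 =  42

a4c9ceb828b9e4d85fa45c402a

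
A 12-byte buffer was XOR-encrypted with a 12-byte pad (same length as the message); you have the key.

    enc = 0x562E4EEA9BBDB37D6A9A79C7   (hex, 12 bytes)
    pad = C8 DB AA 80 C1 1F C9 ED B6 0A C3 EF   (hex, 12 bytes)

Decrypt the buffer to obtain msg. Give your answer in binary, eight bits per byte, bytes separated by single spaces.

10011110 11110101 11100100 01101010 01011010 10100010 01111010 10010000 11011100 10010000 10111010 00101000

byte 0: 01010110 xor 11001000 = 10011110
byte 1: 00101110 xor 11011011 = 11110101
byte 2: 01001110 xor 10101010 = 11100100
byte 3: 11101010 xor 10000000 = 01101010
byte 4: 10011011 xor 11000001 = 01011010
byte 5: 10111101 xor 00011111 = 10100010
byte 6: 10110011 xor 11001001 = 01111010
byte 7: 01111101 xor 11101101 = 10010000
byte 8: 01101010 xor 10110110 = 11011100
byte 9: 10011010 xor 00001010 = 10010000
byte 10: 01111001 xor 11000011 = 10111010
byte 11: 11000111 xor 11101111 = 00101000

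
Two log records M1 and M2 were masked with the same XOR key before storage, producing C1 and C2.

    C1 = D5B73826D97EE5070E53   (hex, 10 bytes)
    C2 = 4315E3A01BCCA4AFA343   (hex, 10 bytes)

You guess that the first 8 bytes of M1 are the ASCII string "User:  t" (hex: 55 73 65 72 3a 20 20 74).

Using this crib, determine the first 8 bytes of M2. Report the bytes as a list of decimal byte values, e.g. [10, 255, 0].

First, C1 ⊕ C2 = (M1 ⊕ K) ⊕ (M2 ⊕ K) = M1 ⊕ M2, so the key drops out. Then M2 = (M1 ⊕ M2) ⊕ M1 over the first 8 bytes.
byte 0: (d5 ^ 43) ^ 55 = 96 ^ 55 = c3
byte 1: (b7 ^ 15) ^ 73 = a2 ^ 73 = d1
byte 2: (38 ^ e3) ^ 65 = db ^ 65 = be
byte 3: (26 ^ a0) ^ 72 = 86 ^ 72 = f4
byte 4: (d9 ^ 1b) ^ 3a = c2 ^ 3a = f8
byte 5: (7e ^ cc) ^ 20 = b2 ^ 20 = 92
byte 6: (e5 ^ a4) ^ 20 = 41 ^ 20 = 61
byte 7: (07 ^ af) ^ 74 = a8 ^ 74 = dc

[195, 209, 190, 244, 248, 146, 97, 220]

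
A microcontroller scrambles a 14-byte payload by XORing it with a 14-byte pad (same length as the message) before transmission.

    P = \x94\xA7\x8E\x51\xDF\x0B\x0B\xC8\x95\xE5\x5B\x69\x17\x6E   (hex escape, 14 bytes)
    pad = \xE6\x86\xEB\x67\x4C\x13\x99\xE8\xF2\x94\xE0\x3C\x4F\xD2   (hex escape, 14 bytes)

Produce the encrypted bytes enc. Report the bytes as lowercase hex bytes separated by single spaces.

XOR is its own inverse, so applying the key byte-wise gives the result directly.
byte 0: 148 ^ 230 = 114
byte 1: 167 ^ 134 =  33
byte 2: 142 ^ 235 = 101
byte 3:  81 ^ 103 =  54
byte 4: 223 ^  76 = 147
byte 5:  11 ^  19 =  24
byte 6:  11 ^ 153 = 146
byte 7: 200 ^ 232 =  32
byte 8: 149 ^ 242 = 103
byte 9: 229 ^ 148 = 113
byte 10:  91 ^ 224 = 187
byte 11: 105 ^  60 =  85
byte 12:  23 ^  79 =  88
byte 13: 110 ^ 210 = 188

72 21 65 36 93 18 92 20 67 71 bb 55 58 bc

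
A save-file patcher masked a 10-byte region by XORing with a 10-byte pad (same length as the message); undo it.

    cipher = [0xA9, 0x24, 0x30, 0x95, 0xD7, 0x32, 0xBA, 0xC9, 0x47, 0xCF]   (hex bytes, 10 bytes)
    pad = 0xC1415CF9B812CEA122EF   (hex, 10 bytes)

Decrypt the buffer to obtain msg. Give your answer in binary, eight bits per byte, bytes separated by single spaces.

XOR is its own inverse, so applying the key byte-wise gives the result directly.
byte 0: 169 ⊕ 193 = 104
byte 1:  36 ⊕  65 = 101
byte 2:  48 ⊕  92 = 108
byte 3: 149 ⊕ 249 = 108
byte 4: 215 ⊕ 184 = 111
byte 5:  50 ⊕  18 =  32
byte 6: 186 ⊕ 206 = 116
byte 7: 201 ⊕ 161 = 104
byte 8:  71 ⊕  34 = 101
byte 9: 207 ⊕ 239 =  32

01101000 01100101 01101100 01101100 01101111 00100000 01110100 01101000 01100101 00100000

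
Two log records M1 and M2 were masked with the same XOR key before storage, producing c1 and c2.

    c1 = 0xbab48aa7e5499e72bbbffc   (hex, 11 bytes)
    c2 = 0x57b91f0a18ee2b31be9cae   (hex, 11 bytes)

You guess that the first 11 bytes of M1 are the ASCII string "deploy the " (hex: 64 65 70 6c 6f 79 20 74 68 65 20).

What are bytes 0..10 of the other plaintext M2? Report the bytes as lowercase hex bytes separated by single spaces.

89 68 e5 c1 92 de 95 37 6d 46 72

First, c1 ⊕ c2 = (M1 ⊕ K) ⊕ (M2 ⊕ K) = M1 ⊕ M2, so the key drops out. Then M2 = (M1 ⊕ M2) ⊕ M1 over the first 11 bytes.
byte 0: (ba XOR 57) XOR 64 = ed XOR 64 = 89
byte 1: (b4 XOR b9) XOR 65 = 0d XOR 65 = 68
byte 2: (8a XOR 1f) XOR 70 = 95 XOR 70 = e5
byte 3: (a7 XOR 0a) XOR 6c = ad XOR 6c = c1
byte 4: (e5 XOR 18) XOR 6f = fd XOR 6f = 92
byte 5: (49 XOR ee) XOR 79 = a7 XOR 79 = de
byte 6: (9e XOR 2b) XOR 20 = b5 XOR 20 = 95
byte 7: (72 XOR 31) XOR 74 = 43 XOR 74 = 37
byte 8: (bb XOR be) XOR 68 = 05 XOR 68 = 6d
byte 9: (bf XOR 9c) XOR 65 = 23 XOR 65 = 46
byte 10: (fc XOR ae) XOR 20 = 52 XOR 20 = 72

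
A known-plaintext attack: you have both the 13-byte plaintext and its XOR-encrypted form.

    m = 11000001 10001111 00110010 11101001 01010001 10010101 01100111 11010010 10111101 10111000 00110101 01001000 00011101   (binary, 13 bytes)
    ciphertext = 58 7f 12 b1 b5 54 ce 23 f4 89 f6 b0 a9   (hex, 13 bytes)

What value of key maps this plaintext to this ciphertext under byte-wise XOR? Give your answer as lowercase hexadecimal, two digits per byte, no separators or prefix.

99f02058e4c1a9f14931c3f8b4

Since ciphertext = m ⊕ key, XORing both sides with m gives key = m ⊕ ciphertext.
11000001 ^ 01011000 = 10011001
10001111 ^ 01111111 = 11110000
00110010 ^ 00010010 = 00100000
11101001 ^ 10110001 = 01011000
01010001 ^ 10110101 = 11100100
10010101 ^ 01010100 = 11000001
01100111 ^ 11001110 = 10101001
11010010 ^ 00100011 = 11110001
10111101 ^ 11110100 = 01001001
10111000 ^ 10001001 = 00110001
00110101 ^ 11110110 = 11000011
01001000 ^ 10110000 = 11111000
00011101 ^ 10101001 = 10110100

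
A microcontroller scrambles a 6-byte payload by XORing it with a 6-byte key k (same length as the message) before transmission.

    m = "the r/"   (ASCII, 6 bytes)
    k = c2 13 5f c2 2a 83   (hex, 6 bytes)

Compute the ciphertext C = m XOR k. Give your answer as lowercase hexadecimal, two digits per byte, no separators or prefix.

b67b3ae258ac

74 xor c2 = b6
68 xor 13 = 7b
65 xor 5f = 3a
20 xor c2 = e2
72 xor 2a = 58
2f xor 83 = ac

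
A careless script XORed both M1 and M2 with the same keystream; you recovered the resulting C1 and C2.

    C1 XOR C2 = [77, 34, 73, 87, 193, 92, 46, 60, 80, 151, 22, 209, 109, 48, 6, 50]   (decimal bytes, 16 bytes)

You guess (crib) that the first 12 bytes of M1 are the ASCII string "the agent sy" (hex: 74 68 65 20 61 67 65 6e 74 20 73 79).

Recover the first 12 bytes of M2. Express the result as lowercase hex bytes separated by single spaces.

39 4a 2c 77 a0 3b 4b 52 24 b7 65 a8

Since C1 ⊕ C2 = M1 ⊕ M2, XORing with the guessed M1 bytes yields the corresponding M2 bytes: M2 = (C1 ⊕ C2) ⊕ M1.
4d ^ 74 = 39
22 ^ 68 = 4a
49 ^ 65 = 2c
57 ^ 20 = 77
c1 ^ 61 = a0
5c ^ 67 = 3b
2e ^ 65 = 4b
3c ^ 6e = 52
50 ^ 74 = 24
97 ^ 20 = b7
16 ^ 73 = 65
d1 ^ 79 = a8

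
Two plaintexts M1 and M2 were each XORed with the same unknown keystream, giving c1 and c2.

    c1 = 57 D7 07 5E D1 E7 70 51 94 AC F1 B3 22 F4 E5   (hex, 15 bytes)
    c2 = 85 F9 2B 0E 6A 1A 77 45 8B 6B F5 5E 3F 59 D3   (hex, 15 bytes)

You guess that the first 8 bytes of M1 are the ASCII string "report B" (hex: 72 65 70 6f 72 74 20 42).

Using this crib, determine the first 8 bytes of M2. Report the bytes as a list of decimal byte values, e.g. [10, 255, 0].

First, c1 ⊕ c2 = (M1 ⊕ K) ⊕ (M2 ⊕ K) = M1 ⊕ M2, so the key drops out. Then M2 = (M1 ⊕ M2) ⊕ M1 over the first 8 bytes.
byte 0: (57 XOR 85) XOR 72 = d2 XOR 72 = a0
byte 1: (d7 XOR f9) XOR 65 = 2e XOR 65 = 4b
byte 2: (07 XOR 2b) XOR 70 = 2c XOR 70 = 5c
byte 3: (5e XOR 0e) XOR 6f = 50 XOR 6f = 3f
byte 4: (d1 XOR 6a) XOR 72 = bb XOR 72 = c9
byte 5: (e7 XOR 1a) XOR 74 = fd XOR 74 = 89
byte 6: (70 XOR 77) XOR 20 = 07 XOR 20 = 27
byte 7: (51 XOR 45) XOR 42 = 14 XOR 42 = 56

[160, 75, 92, 63, 201, 137, 39, 86]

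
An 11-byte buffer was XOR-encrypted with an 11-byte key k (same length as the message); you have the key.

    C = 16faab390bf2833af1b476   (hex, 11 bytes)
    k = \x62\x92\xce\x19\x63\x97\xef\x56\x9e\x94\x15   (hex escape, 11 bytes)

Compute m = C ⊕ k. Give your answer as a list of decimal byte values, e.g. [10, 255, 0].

[116, 104, 101, 32, 104, 101, 108, 108, 111, 32, 99]

byte 0: 16 XOR 62 = 74
byte 1: fa XOR 92 = 68
byte 2: ab XOR ce = 65
byte 3: 39 XOR 19 = 20
byte 4: 0b XOR 63 = 68
byte 5: f2 XOR 97 = 65
byte 6: 83 XOR ef = 6c
byte 7: 3a XOR 56 = 6c
byte 8: f1 XOR 9e = 6f
byte 9: b4 XOR 94 = 20
byte 10: 76 XOR 15 = 63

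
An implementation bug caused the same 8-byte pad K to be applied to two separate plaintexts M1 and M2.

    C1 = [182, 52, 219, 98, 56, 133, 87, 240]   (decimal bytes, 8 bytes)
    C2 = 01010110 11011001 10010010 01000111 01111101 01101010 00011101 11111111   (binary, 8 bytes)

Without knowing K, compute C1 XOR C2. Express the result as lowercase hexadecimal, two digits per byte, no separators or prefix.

e0ed492545ef4a0f

C1 ⊕ C2 = (M1 ⊕ K) ⊕ (M2 ⊕ K) = M1 ⊕ M2 — the shared key cancels under XOR.
byte 0: 10110110 ⊕ 01010110 = 11100000
byte 1: 00110100 ⊕ 11011001 = 11101101
byte 2: 11011011 ⊕ 10010010 = 01001001
byte 3: 01100010 ⊕ 01000111 = 00100101
byte 4: 00111000 ⊕ 01111101 = 01000101
byte 5: 10000101 ⊕ 01101010 = 11101111
byte 6: 01010111 ⊕ 00011101 = 01001010
byte 7: 11110000 ⊕ 11111111 = 00001111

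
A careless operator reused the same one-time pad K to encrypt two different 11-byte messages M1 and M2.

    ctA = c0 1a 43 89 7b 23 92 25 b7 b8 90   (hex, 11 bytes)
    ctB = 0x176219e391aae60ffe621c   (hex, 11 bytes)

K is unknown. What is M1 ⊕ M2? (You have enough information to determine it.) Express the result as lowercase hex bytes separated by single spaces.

d7 78 5a 6a ea 89 74 2a 49 da 8c

ctA ⊕ ctB = (M1 ⊕ K) ⊕ (M2 ⊕ K) = M1 ⊕ M2 — the shared key cancels under XOR.
c0 ^ 17 = d7
1a ^ 62 = 78
43 ^ 19 = 5a
89 ^ e3 = 6a
7b ^ 91 = ea
23 ^ aa = 89
92 ^ e6 = 74
25 ^ 0f = 2a
b7 ^ fe = 49
b8 ^ 62 = da
90 ^ 1c = 8c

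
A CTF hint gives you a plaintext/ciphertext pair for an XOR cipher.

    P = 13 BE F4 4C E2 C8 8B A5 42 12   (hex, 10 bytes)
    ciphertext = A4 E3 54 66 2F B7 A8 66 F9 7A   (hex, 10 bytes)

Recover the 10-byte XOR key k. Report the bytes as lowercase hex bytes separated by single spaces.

b7 5d a0 2a cd 7f 23 c3 bb 68

Since ciphertext = P ⊕ k, XORing both sides with P gives k = P ⊕ ciphertext.
13 xor a4 = b7
be xor e3 = 5d
f4 xor 54 = a0
4c xor 66 = 2a
e2 xor 2f = cd
c8 xor b7 = 7f
8b xor a8 = 23
a5 xor 66 = c3
42 xor f9 = bb
12 xor 7a = 68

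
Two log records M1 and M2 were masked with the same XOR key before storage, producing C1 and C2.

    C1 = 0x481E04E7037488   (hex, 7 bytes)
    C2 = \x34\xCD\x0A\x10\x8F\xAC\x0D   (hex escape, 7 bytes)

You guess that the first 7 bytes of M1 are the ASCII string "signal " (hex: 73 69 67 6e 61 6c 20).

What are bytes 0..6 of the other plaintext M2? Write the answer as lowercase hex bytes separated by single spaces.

First, C1 ⊕ C2 = (M1 ⊕ K) ⊕ (M2 ⊕ K) = M1 ⊕ M2, so the key drops out. Then M2 = (M1 ⊕ M2) ⊕ M1 over the first 7 bytes.
byte 0: (48 XOR 34) XOR 73 = 7c XOR 73 = 0f
byte 1: (1e XOR cd) XOR 69 = d3 XOR 69 = ba
byte 2: (04 XOR 0a) XOR 67 = 0e XOR 67 = 69
byte 3: (e7 XOR 10) XOR 6e = f7 XOR 6e = 99
byte 4: (03 XOR 8f) XOR 61 = 8c XOR 61 = ed
byte 5: (74 XOR ac) XOR 6c = d8 XOR 6c = b4
byte 6: (88 XOR 0d) XOR 20 = 85 XOR 20 = a5

0f ba 69 99 ed b4 a5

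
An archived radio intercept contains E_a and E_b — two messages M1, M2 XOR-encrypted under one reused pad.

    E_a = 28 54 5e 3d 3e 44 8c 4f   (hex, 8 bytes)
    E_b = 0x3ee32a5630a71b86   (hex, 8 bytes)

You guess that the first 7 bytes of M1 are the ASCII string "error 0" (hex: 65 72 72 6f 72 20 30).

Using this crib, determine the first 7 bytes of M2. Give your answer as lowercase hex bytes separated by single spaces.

73 c5 06 04 7c c3 a7

First, E_a ⊕ E_b = (M1 ⊕ K) ⊕ (M2 ⊕ K) = M1 ⊕ M2, so the key drops out. Then M2 = (M1 ⊕ M2) ⊕ M1 over the first 7 bytes.
byte 0: (28 ⊕ 3e) ⊕ 65 = 16 ⊕ 65 = 73
byte 1: (54 ⊕ e3) ⊕ 72 = b7 ⊕ 72 = c5
byte 2: (5e ⊕ 2a) ⊕ 72 = 74 ⊕ 72 = 06
byte 3: (3d ⊕ 56) ⊕ 6f = 6b ⊕ 6f = 04
byte 4: (3e ⊕ 30) ⊕ 72 = 0e ⊕ 72 = 7c
byte 5: (44 ⊕ a7) ⊕ 20 = e3 ⊕ 20 = c3
byte 6: (8c ⊕ 1b) ⊕ 30 = 97 ⊕ 30 = a7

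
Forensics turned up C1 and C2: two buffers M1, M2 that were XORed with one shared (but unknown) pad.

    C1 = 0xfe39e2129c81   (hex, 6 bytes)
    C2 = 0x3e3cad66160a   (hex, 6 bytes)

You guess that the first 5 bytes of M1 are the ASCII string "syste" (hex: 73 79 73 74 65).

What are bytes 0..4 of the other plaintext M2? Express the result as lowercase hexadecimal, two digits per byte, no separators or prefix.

b37c3c00ef

First, C1 ⊕ C2 = (M1 ⊕ K) ⊕ (M2 ⊕ K) = M1 ⊕ M2, so the key drops out. Then M2 = (M1 ⊕ M2) ⊕ M1 over the first 5 bytes.
byte 0: (fe XOR 3e) XOR 73 = c0 XOR 73 = b3
byte 1: (39 XOR 3c) XOR 79 = 05 XOR 79 = 7c
byte 2: (e2 XOR ad) XOR 73 = 4f XOR 73 = 3c
byte 3: (12 XOR 66) XOR 74 = 74 XOR 74 = 00
byte 4: (9c XOR 16) XOR 65 = 8a XOR 65 = ef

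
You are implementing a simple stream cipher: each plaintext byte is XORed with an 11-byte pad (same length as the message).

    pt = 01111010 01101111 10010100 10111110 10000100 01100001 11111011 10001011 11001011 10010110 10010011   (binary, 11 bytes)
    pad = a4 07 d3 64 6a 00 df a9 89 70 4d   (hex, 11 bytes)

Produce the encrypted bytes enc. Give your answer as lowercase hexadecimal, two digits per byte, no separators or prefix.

XOR is its own inverse, so applying the key byte-wise gives the result directly.
byte 0: 01111010 XOR 10100100 = 11011110
byte 1: 01101111 XOR 00000111 = 01101000
byte 2: 10010100 XOR 11010011 = 01000111
byte 3: 10111110 XOR 01100100 = 11011010
byte 4: 10000100 XOR 01101010 = 11101110
byte 5: 01100001 XOR 00000000 = 01100001
byte 6: 11111011 XOR 11011111 = 00100100
byte 7: 10001011 XOR 10101001 = 00100010
byte 8: 11001011 XOR 10001001 = 01000010
byte 9: 10010110 XOR 01110000 = 11100110
byte 10: 10010011 XOR 01001101 = 11011110

de6847daee61242242e6de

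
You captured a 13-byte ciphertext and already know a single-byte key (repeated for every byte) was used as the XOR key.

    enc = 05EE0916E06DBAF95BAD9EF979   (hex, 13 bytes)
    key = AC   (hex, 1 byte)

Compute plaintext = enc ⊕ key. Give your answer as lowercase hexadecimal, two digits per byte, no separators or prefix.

a942a5ba4cc11655f7013255d5

The 1-byte key repeats, so the effective keystream is ac ac ac ac ac ac ac ac ac ac ac ac ac.
byte 0: 05 XOR ac = a9
byte 1: ee XOR ac = 42
byte 2: 09 XOR ac = a5
byte 3: 16 XOR ac = ba
byte 4: e0 XOR ac = 4c
byte 5: 6d XOR ac = c1
byte 6: ba XOR ac = 16
byte 7: f9 XOR ac = 55
byte 8: 5b XOR ac = f7
byte 9: ad XOR ac = 01
byte 10: 9e XOR ac = 32
byte 11: f9 XOR ac = 55
byte 12: 79 XOR ac = d5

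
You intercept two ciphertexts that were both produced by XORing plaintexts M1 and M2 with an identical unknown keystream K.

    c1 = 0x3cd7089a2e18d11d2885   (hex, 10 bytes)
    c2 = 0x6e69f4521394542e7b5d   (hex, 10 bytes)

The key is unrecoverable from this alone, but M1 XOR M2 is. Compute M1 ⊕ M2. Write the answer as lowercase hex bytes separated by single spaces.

c1 ⊕ c2 = (M1 ⊕ K) ⊕ (M2 ⊕ K) = M1 ⊕ M2 — the shared key cancels under XOR.
00111100 ⊕ 01101110 = 01010010
11010111 ⊕ 01101001 = 10111110
00001000 ⊕ 11110100 = 11111100
10011010 ⊕ 01010010 = 11001000
00101110 ⊕ 00010011 = 00111101
00011000 ⊕ 10010100 = 10001100
11010001 ⊕ 01010100 = 10000101
00011101 ⊕ 00101110 = 00110011
00101000 ⊕ 01111011 = 01010011
10000101 ⊕ 01011101 = 11011000

52 be fc c8 3d 8c 85 33 53 d8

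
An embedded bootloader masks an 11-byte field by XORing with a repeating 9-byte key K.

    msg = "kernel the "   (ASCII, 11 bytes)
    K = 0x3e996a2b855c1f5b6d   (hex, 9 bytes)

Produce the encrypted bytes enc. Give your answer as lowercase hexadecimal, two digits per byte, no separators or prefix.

55fc1845e0303f2f055bb9

The 9-byte key repeats, so the effective keystream is 3e 99 6a 2b 85 5c 1f 5b 6d 3e 99.
byte 0: 01101011 ⊕ 00111110 = 01010101
byte 1: 01100101 ⊕ 10011001 = 11111100
byte 2: 01110010 ⊕ 01101010 = 00011000
byte 3: 01101110 ⊕ 00101011 = 01000101
byte 4: 01100101 ⊕ 10000101 = 11100000
byte 5: 01101100 ⊕ 01011100 = 00110000
byte 6: 00100000 ⊕ 00011111 = 00111111
byte 7: 01110100 ⊕ 01011011 = 00101111
byte 8: 01101000 ⊕ 01101101 = 00000101
byte 9: 01100101 ⊕ 00111110 = 01011011
byte 10: 00100000 ⊕ 10011001 = 10111001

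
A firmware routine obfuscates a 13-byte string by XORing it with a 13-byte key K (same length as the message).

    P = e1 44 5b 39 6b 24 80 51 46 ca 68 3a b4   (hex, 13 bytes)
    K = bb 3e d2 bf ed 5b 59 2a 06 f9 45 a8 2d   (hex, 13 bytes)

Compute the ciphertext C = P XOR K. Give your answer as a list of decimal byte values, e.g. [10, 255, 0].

byte 0: 11100001 ^ 10111011 = 01011010
byte 1: 01000100 ^ 00111110 = 01111010
byte 2: 01011011 ^ 11010010 = 10001001
byte 3: 00111001 ^ 10111111 = 10000110
byte 4: 01101011 ^ 11101101 = 10000110
byte 5: 00100100 ^ 01011011 = 01111111
byte 6: 10000000 ^ 01011001 = 11011001
byte 7: 01010001 ^ 00101010 = 01111011
byte 8: 01000110 ^ 00000110 = 01000000
byte 9: 11001010 ^ 11111001 = 00110011
byte 10: 01101000 ^ 01000101 = 00101101
byte 11: 00111010 ^ 10101000 = 10010010
byte 12: 10110100 ^ 00101101 = 10011001

[90, 122, 137, 134, 134, 127, 217, 123, 64, 51, 45, 146, 153]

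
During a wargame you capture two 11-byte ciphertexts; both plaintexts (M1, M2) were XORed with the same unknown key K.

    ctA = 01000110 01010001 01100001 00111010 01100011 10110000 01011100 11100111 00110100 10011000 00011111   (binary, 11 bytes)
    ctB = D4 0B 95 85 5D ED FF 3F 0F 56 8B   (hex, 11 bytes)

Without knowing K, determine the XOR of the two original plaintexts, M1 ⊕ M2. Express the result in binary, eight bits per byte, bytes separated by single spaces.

10010010 01011010 11110100 10111111 00111110 01011101 10100011 11011000 00111011 11001110 10010100

ctA ⊕ ctB = (M1 ⊕ K) ⊕ (M2 ⊕ K) = M1 ⊕ M2 — the shared key cancels under XOR.
46 xor d4 = 92
51 xor 0b = 5a
61 xor 95 = f4
3a xor 85 = bf
63 xor 5d = 3e
b0 xor ed = 5d
5c xor ff = a3
e7 xor 3f = d8
34 xor 0f = 3b
98 xor 56 = ce
1f xor 8b = 94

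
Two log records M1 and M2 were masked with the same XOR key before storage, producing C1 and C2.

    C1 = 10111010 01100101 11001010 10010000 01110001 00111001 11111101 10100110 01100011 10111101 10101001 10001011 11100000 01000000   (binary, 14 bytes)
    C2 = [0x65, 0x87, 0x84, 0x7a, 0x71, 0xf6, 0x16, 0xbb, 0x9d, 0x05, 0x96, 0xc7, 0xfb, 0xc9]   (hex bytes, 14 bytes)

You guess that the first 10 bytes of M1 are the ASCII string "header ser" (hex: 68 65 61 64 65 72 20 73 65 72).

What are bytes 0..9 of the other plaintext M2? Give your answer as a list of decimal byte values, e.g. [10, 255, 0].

[183, 135, 47, 142, 101, 189, 203, 110, 155, 202]

First, C1 ⊕ C2 = (M1 ⊕ K) ⊕ (M2 ⊕ K) = M1 ⊕ M2, so the key drops out. Then M2 = (M1 ⊕ M2) ⊕ M1 over the first 10 bytes.
byte 0: (ba ^ 65) ^ 68 = df ^ 68 = b7
byte 1: (65 ^ 87) ^ 65 = e2 ^ 65 = 87
byte 2: (ca ^ 84) ^ 61 = 4e ^ 61 = 2f
byte 3: (90 ^ 7a) ^ 64 = ea ^ 64 = 8e
byte 4: (71 ^ 71) ^ 65 = 00 ^ 65 = 65
byte 5: (39 ^ f6) ^ 72 = cf ^ 72 = bd
byte 6: (fd ^ 16) ^ 20 = eb ^ 20 = cb
byte 7: (a6 ^ bb) ^ 73 = 1d ^ 73 = 6e
byte 8: (63 ^ 9d) ^ 65 = fe ^ 65 = 9b
byte 9: (bd ^ 05) ^ 72 = b8 ^ 72 = ca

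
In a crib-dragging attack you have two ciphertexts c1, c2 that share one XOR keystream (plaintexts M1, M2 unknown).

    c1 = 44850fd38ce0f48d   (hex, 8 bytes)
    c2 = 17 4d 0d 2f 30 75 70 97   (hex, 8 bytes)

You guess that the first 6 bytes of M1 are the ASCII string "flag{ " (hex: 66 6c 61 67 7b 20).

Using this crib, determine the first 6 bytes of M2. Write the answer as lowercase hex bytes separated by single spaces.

35 a4 63 9b c7 b5

First, c1 ⊕ c2 = (M1 ⊕ K) ⊕ (M2 ⊕ K) = M1 ⊕ M2, so the key drops out. Then M2 = (M1 ⊕ M2) ⊕ M1 over the first 6 bytes.
byte 0: (44 xor 17) xor 66 = 53 xor 66 = 35
byte 1: (85 xor 4d) xor 6c = c8 xor 6c = a4
byte 2: (0f xor 0d) xor 61 = 02 xor 61 = 63
byte 3: (d3 xor 2f) xor 67 = fc xor 67 = 9b
byte 4: (8c xor 30) xor 7b = bc xor 7b = c7
byte 5: (e0 xor 75) xor 20 = 95 xor 20 = b5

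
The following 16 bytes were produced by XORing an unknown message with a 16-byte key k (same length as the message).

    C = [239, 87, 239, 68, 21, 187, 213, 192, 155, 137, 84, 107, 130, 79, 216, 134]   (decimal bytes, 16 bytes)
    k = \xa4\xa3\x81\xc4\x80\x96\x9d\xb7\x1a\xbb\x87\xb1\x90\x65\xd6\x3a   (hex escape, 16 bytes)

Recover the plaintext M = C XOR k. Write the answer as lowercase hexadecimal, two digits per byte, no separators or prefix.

4bf46e80952d48778132d3da122a0ebc

XOR is its own inverse, so applying the key byte-wise gives the result directly.
byte 0: ef xor a4 = 4b
byte 1: 57 xor a3 = f4
byte 2: ef xor 81 = 6e
byte 3: 44 xor c4 = 80
byte 4: 15 xor 80 = 95
byte 5: bb xor 96 = 2d
byte 6: d5 xor 9d = 48
byte 7: c0 xor b7 = 77
byte 8: 9b xor 1a = 81
byte 9: 89 xor bb = 32
byte 10: 54 xor 87 = d3
byte 11: 6b xor b1 = da
byte 12: 82 xor 90 = 12
byte 13: 4f xor 65 = 2a
byte 14: d8 xor d6 = 0e
byte 15: 86 xor 3a = bc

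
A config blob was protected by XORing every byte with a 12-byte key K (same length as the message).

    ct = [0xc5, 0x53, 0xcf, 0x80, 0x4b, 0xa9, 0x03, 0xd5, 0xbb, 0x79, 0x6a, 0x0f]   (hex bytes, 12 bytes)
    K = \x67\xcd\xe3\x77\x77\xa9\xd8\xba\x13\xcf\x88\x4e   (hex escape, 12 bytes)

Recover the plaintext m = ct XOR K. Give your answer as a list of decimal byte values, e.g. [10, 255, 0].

XOR is its own inverse, so applying the key byte-wise gives the result directly.
c5 XOR 67 = a2
53 XOR cd = 9e
cf XOR e3 = 2c
80 XOR 77 = f7
4b XOR 77 = 3c
a9 XOR a9 = 00
03 XOR d8 = db
d5 XOR ba = 6f
bb XOR 13 = a8
79 XOR cf = b6
6a XOR 88 = e2
0f XOR 4e = 41

[162, 158, 44, 247, 60, 0, 219, 111, 168, 182, 226, 65]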